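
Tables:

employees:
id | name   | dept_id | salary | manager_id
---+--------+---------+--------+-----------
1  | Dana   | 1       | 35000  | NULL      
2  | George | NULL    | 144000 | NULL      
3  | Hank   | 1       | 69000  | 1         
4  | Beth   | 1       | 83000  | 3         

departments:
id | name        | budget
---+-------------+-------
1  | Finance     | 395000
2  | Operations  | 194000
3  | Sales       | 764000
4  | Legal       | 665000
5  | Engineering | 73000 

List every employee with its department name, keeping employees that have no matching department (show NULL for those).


LEFT JOIN keeps every row from employees (the left table); where dept_id has no match in departments, the department columns become NULL. Walk through each employee:
  - employee 1 (Dana): dept_id=1 -> matches Finance
  - employee 2 (George): dept_id=NULL, no match -> kept with NULL
  - employee 3 (Hank): dept_id=1 -> matches Finance
  - employee 4 (Beth): dept_id=1 -> matches Finance
All 4 rows appear; 1 has NULL department.

SQL:
SELECT a.name, b.name AS department
FROM employees a
LEFT JOIN departments b ON a.dept_id = b.id

Result:
name   | department
-------+-----------
Dana   | Finance   
George | NULL      
Hank   | Finance   
Beth   | Finance   


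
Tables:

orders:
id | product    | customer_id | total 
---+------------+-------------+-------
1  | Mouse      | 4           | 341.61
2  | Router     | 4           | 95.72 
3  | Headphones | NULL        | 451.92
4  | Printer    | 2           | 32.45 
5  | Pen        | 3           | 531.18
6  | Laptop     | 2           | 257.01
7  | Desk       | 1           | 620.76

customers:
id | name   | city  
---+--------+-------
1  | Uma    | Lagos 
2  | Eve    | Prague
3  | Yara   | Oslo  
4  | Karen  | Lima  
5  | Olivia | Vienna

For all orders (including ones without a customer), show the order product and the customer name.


LEFT JOIN keeps every row from orders (the left table); where customer_id has no match in customers, the customer columns become NULL. Walk through each order:
  - order 1 (Mouse): customer_id=4 -> matches Karen
  - order 2 (Router): customer_id=4 -> matches Karen
  - order 3 (Headphones): customer_id=NULL, no match -> kept with NULL
  - order 4 (Printer): customer_id=2 -> matches Eve
  - order 5 (Pen): customer_id=3 -> matches Yara
  - order 6 (Laptop): customer_id=2 -> matches Eve
  - order 7 (Desk): customer_id=1 -> matches Uma
All 7 rows appear; 1 has NULL customer.

SQL:
SELECT a.product, b.name AS customer
FROM orders a
LEFT JOIN customers b ON a.customer_id = b.id

Result:
product    | customer
-----------+---------
Mouse      | Karen   
Router     | Karen   
Headphones | NULL    
Printer    | Eve     
Pen        | Yara    
Laptop     | Eve     
Desk       | Uma     


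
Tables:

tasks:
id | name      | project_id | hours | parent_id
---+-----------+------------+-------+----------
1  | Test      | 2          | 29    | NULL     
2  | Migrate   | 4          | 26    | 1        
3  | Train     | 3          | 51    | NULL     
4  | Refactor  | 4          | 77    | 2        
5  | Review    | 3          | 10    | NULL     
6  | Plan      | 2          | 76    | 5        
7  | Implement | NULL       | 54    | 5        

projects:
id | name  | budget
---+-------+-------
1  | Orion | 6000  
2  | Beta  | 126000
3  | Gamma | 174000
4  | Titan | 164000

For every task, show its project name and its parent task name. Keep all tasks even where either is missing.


Two LEFT JOINs from the same base table tasks: one to projects via project_id, one to tasks itself via parent_id. Both are LEFT so every task is preserved.
Match against projects:
  - task 1 (Test): project_id=2 -> matches Beta
  - task 2 (Migrate): project_id=4 -> matches Titan
  - task 3 (Train): project_id=3 -> matches Gamma
  - task 4 (Refactor): project_id=4 -> matches Titan
  - task 5 (Review): project_id=3 -> matches Gamma
  - task 6 (Plan): project_id=2 -> matches Beta
  - task 7 (Implement): project_id=NULL, no match -> kept with NULL
Match against tasks (self):
  - task 1 (Test): parent_id=NULL -> NULL
  - task 2 (Migrate): parent_id=1 -> Test
  - task 3 (Train): parent_id=NULL -> NULL
  - task 4 (Refactor): parent_id=2 -> Migrate
  - task 5 (Review): parent_id=NULL -> NULL
  - task 6 (Plan): parent_id=5 -> Review
  - task 7 (Implement): parent_id=5 -> Review

SQL:
SELECT a.name, b.name AS project, c.name AS parent
FROM tasks a
LEFT JOIN projects b ON a.project_id = b.id
LEFT JOIN tasks c ON a.parent_id = c.id

Result:
name      | project | parent 
----------+---------+--------
Test      | Beta    | NULL   
Migrate   | Titan   | Test   
Train     | Gamma   | NULL   
Refactor  | Titan   | Migrate
Review    | Gamma   | NULL   
Plan      | Beta    | Review 
Implement | NULL    | Review 


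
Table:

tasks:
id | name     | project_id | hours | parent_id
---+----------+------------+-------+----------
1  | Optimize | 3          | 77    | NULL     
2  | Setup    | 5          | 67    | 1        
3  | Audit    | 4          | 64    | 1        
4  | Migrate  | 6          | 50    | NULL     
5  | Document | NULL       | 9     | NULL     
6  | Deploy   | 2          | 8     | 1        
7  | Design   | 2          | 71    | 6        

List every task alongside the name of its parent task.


This is a self-join: tasks is joined to a second copy of itself, matching each row's parent_id to another row's id. Use LEFT JOIN so rows with parent_id=NULL are kept.
  - task 1 (Optimize): parent_id=NULL -> NULL
  - task 2 (Setup): parent_id=1 -> Optimize
  - task 3 (Audit): parent_id=1 -> Optimize
  - task 4 (Migrate): parent_id=NULL -> NULL
  - task 5 (Document): parent_id=NULL -> NULL
  - task 6 (Deploy): parent_id=1 -> Optimize
  - task 7 (Design): parent_id=6 -> Deploy

SQL:
SELECT a.name AS item, b.name AS parent
FROM tasks a
LEFT JOIN tasks b ON a.parent_id = b.id

Result:
item     | parent  
---------+---------
Optimize | NULL    
Setup    | Optimize
Audit    | Optimize
Migrate  | NULL    
Document | NULL    
Deploy   | Optimize
Design   | Deploy  


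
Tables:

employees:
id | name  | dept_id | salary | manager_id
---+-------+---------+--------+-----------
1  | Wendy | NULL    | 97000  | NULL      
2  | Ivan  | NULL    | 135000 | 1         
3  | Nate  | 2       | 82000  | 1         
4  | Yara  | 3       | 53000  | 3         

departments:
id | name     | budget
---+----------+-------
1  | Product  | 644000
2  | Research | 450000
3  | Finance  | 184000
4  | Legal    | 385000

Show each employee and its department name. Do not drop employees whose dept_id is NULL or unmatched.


LEFT JOIN keeps every row from employees (the left table); where dept_id has no match in departments, the department columns become NULL. Walk through each employee:
  - employee 1 (Wendy): dept_id=NULL, no match -> kept with NULL
  - employee 2 (Ivan): dept_id=NULL, no match -> kept with NULL
  - employee 3 (Nate): dept_id=2 -> matches Research
  - employee 4 (Yara): dept_id=3 -> matches Finance
All 4 rows appear; 2 have NULL department.

SQL:
SELECT a.name, b.name AS department
FROM employees a
LEFT JOIN departments b ON a.dept_id = b.id

Result:
name  | department
------+-----------
Wendy | NULL      
Ivan  | NULL      
Nate  | Research  
Yara  | Finance   


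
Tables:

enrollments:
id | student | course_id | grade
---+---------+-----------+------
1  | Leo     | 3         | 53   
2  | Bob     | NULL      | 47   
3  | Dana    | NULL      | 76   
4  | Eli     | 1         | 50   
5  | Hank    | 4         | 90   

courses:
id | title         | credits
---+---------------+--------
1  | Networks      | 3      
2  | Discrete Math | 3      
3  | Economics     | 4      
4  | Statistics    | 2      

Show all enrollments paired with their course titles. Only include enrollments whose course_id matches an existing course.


INNER JOIN keeps only enrollments rows whose course_id matches an id in courses. Walk through each enrollment:
  - enrollment 1 (Leo): course_id=3 -> matches Economics
  - enrollment 2 (Bob): course_id=NULL, no match -> dropped
  - enrollment 3 (Dana): course_id=NULL, no match -> dropped
  - enrollment 4 (Eli): course_id=1 -> matches Networks
  - enrollment 5 (Hank): course_id=4 -> matches Statistics
So 2 of 5 rows are dropped.

SQL:
SELECT a.student, b.title AS course
FROM enrollments a
INNER JOIN courses b ON a.course_id = b.id

Result:
student | course    
--------+-----------
Leo     | Economics 
Eli     | Networks  
Hank    | Statistics


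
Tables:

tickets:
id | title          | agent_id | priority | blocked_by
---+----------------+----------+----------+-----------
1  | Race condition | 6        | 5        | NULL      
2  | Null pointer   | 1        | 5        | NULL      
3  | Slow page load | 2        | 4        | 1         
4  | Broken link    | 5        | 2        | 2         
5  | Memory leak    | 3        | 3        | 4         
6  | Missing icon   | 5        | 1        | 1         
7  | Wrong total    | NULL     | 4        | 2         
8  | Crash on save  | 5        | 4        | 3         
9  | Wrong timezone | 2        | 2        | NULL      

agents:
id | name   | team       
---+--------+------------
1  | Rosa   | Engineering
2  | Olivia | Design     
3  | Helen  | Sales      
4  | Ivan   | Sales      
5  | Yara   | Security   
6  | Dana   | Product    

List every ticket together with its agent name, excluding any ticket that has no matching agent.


INNER JOIN keeps only tickets rows whose agent_id matches an id in agents. Walk through each ticket:
  - ticket 1 (Race condition): agent_id=6 -> matches Dana
  - ticket 2 (Null pointer): agent_id=1 -> matches Rosa
  - ticket 3 (Slow page load): agent_id=2 -> matches Olivia
  - ticket 4 (Broken link): agent_id=5 -> matches Yara
  - ticket 5 (Memory leak): agent_id=3 -> matches Helen
  - ticket 6 (Missing icon): agent_id=5 -> matches Yara
  - ticket 7 (Wrong total): agent_id=NULL, no match -> dropped
  - ticket 8 (Crash on save): agent_id=5 -> matches Yara
  - ticket 9 (Wrong timezone): agent_id=2 -> matches Olivia
So 1 of 9 rows is dropped.

SQL:
SELECT a.title, b.name AS agent
FROM tickets a
INNER JOIN agents b ON a.agent_id = b.id

Result:
title          | agent 
---------------+-------
Race condition | Dana  
Null pointer   | Rosa  
Slow page load | Olivia
Broken link    | Yara  
Memory leak    | Helen 
Missing icon   | Yara  
Crash on save  | Yara  
Wrong timezone | Olivia


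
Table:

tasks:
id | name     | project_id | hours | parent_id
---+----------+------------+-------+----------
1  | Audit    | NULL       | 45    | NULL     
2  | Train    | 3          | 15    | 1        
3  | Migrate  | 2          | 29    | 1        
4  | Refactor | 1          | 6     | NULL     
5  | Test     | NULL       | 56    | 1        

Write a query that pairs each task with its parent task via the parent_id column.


This is a self-join: tasks is joined to a second copy of itself, matching each row's parent_id to another row's id. Use LEFT JOIN so rows with parent_id=NULL are kept.
  - task 1 (Audit): parent_id=NULL -> NULL
  - task 2 (Train): parent_id=1 -> Audit
  - task 3 (Migrate): parent_id=1 -> Audit
  - task 4 (Refactor): parent_id=NULL -> NULL
  - task 5 (Test): parent_id=1 -> Audit

SQL:
SELECT a.name AS item, b.name AS parent
FROM tasks a
LEFT JOIN tasks b ON a.parent_id = b.id

Result:
item     | parent
---------+-------
Audit    | NULL  
Train    | Audit 
Migrate  | Audit 
Refactor | NULL  
Test     | Audit 


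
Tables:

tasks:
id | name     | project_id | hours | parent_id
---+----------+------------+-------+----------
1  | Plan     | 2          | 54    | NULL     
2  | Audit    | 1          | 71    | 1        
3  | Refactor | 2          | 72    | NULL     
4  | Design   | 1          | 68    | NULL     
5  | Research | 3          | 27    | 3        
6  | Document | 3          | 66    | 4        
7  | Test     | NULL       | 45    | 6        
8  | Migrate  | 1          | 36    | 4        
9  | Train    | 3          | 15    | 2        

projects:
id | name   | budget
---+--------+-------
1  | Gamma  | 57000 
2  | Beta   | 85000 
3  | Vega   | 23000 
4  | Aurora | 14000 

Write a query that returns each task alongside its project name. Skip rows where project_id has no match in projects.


INNER JOIN keeps only tasks rows whose project_id matches an id in projects. Walk through each task:
  - task 1 (Plan): project_id=2 -> matches Beta
  - task 2 (Audit): project_id=1 -> matches Gamma
  - task 3 (Refactor): project_id=2 -> matches Beta
  - task 4 (Design): project_id=1 -> matches Gamma
  - task 5 (Research): project_id=3 -> matches Vega
  - task 6 (Document): project_id=3 -> matches Vega
  - task 7 (Test): project_id=NULL, no match -> dropped
  - task 8 (Migrate): project_id=1 -> matches Gamma
  - task 9 (Train): project_id=3 -> matches Vega
So 1 of 9 rows is dropped.

SQL:
SELECT a.name, b.name AS project
FROM tasks a
INNER JOIN projects b ON a.project_id = b.id

Result:
name     | project
---------+--------
Plan     | Beta   
Audit    | Gamma  
Refactor | Beta   
Design   | Gamma  
Research | Vega   
Document | Vega   
Migrate  | Gamma  
Train    | Vega   


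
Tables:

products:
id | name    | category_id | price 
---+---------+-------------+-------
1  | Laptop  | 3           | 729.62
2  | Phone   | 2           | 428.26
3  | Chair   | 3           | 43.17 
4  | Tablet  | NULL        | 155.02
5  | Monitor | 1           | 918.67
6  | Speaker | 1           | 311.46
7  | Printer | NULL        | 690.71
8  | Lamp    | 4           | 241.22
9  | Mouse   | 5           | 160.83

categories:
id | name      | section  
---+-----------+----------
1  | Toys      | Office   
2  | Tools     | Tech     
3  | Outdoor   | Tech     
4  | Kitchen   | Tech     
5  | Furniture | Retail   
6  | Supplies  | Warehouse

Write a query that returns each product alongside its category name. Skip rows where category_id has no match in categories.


INNER JOIN keeps only products rows whose category_id matches an id in categories. Walk through each product:
  - product 1 (Laptop): category_id=3 -> matches Outdoor
  - product 2 (Phone): category_id=2 -> matches Tools
  - product 3 (Chair): category_id=3 -> matches Outdoor
  - product 4 (Tablet): category_id=NULL, no match -> dropped
  - product 5 (Monitor): category_id=1 -> matches Toys
  - product 6 (Speaker): category_id=1 -> matches Toys
  - product 7 (Printer): category_id=NULL, no match -> dropped
  - product 8 (Lamp): category_id=4 -> matches Kitchen
  - product 9 (Mouse): category_id=5 -> matches Furniture
So 2 of 9 rows are dropped.

SQL:
SELECT a.name, b.name AS category
FROM products a
INNER JOIN categories b ON a.category_id = b.id

Result:
name    | category 
--------+----------
Laptop  | Outdoor  
Phone   | Tools    
Chair   | Outdoor  
Monitor | Toys     
Speaker | Toys     
Lamp    | Kitchen  
Mouse   | Furniture


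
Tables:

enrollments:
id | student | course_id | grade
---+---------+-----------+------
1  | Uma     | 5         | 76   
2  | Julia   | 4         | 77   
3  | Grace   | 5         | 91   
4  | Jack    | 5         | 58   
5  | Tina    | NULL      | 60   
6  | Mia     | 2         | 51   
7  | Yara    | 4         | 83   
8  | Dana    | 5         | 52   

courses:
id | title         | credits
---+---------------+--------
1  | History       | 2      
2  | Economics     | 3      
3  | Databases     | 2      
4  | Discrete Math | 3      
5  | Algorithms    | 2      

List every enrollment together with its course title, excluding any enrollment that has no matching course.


INNER JOIN keeps only enrollments rows whose course_id matches an id in courses. Walk through each enrollment:
  - enrollment 1 (Uma): course_id=5 -> matches Algorithms
  - enrollment 2 (Julia): course_id=4 -> matches Discrete Math
  - enrollment 3 (Grace): course_id=5 -> matches Algorithms
  - enrollment 4 (Jack): course_id=5 -> matches Algorithms
  - enrollment 5 (Tina): course_id=NULL, no match -> dropped
  - enrollment 6 (Mia): course_id=2 -> matches Economics
  - enrollment 7 (Yara): course_id=4 -> matches Discrete Math
  - enrollment 8 (Dana): course_id=5 -> matches Algorithms
So 1 of 8 rows is dropped.

SQL:
SELECT a.student, b.title AS course
FROM enrollments a
INNER JOIN courses b ON a.course_id = b.id

Result:
student | course       
--------+--------------
Uma     | Algorithms   
Julia   | Discrete Math
Grace   | Algorithms   
Jack    | Algorithms   
Mia     | Economics    
Yara    | Discrete Math
Dana    | Algorithms   


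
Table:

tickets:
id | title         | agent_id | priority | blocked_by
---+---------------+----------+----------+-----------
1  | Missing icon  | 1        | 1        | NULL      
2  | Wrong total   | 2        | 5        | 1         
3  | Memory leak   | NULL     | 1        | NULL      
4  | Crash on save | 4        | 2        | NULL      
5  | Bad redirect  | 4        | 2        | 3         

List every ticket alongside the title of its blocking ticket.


This is a self-join: tickets is joined to a second copy of itself, matching each row's blocked_by to another row's id. Use LEFT JOIN so rows with blocked_by=NULL are kept.
  - ticket 1 (Missing icon): blocked_by=NULL -> NULL
  - ticket 2 (Wrong total): blocked_by=1 -> Missing icon
  - ticket 3 (Memory leak): blocked_by=NULL -> NULL
  - ticket 4 (Crash on save): blocked_by=NULL -> NULL
  - ticket 5 (Bad redirect): blocked_by=3 -> Memory leak

SQL:
SELECT a.title AS item, b.title AS blocked_by
FROM tickets a
LEFT JOIN tickets b ON a.blocked_by = b.id

Result:
item          | blocked_by  
--------------+-------------
Missing icon  | NULL        
Wrong total   | Missing icon
Memory leak   | NULL        
Crash on save | NULL        
Bad redirect  | Memory leak 


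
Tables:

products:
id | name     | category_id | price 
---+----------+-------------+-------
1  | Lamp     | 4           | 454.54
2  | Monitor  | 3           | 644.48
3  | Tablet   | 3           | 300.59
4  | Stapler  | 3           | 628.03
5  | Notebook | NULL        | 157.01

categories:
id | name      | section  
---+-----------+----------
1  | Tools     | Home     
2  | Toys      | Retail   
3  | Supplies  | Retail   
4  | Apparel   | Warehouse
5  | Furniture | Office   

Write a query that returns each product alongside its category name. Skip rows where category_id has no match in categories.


INNER JOIN keeps only products rows whose category_id matches an id in categories. Walk through each product:
  - product 1 (Lamp): category_id=4 -> matches Apparel
  - product 2 (Monitor): category_id=3 -> matches Supplies
  - product 3 (Tablet): category_id=3 -> matches Supplies
  - product 4 (Stapler): category_id=3 -> matches Supplies
  - product 5 (Notebook): category_id=NULL, no match -> dropped
So 1 of 5 rows is dropped.

SQL:
SELECT a.name, b.name AS category
FROM products a
INNER JOIN categories b ON a.category_id = b.id

Result:
name    | category
--------+---------
Lamp    | Apparel 
Monitor | Supplies
Tablet  | Supplies
Stapler | Supplies


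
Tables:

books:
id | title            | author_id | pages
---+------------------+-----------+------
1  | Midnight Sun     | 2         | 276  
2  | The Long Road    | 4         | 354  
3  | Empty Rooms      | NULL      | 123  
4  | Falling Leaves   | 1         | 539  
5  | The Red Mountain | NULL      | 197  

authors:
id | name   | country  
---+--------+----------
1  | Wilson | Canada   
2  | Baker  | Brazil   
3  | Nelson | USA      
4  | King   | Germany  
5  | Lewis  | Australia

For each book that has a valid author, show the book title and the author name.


INNER JOIN keeps only books rows whose author_id matches an id in authors. Walk through each book:
  - book 1 (Midnight Sun): author_id=2 -> matches Baker
  - book 2 (The Long Road): author_id=4 -> matches King
  - book 3 (Empty Rooms): author_id=NULL, no match -> dropped
  - book 4 (Falling Leaves): author_id=1 -> matches Wilson
  - book 5 (The Red Mountain): author_id=NULL, no match -> dropped
So 2 of 5 rows are dropped.

SQL:
SELECT a.title, b.name AS author
FROM books a
INNER JOIN authors b ON a.author_id = b.id

Result:
title          | author
---------------+-------
Midnight Sun   | Baker 
The Long Road  | King  
Falling Leaves | Wilson


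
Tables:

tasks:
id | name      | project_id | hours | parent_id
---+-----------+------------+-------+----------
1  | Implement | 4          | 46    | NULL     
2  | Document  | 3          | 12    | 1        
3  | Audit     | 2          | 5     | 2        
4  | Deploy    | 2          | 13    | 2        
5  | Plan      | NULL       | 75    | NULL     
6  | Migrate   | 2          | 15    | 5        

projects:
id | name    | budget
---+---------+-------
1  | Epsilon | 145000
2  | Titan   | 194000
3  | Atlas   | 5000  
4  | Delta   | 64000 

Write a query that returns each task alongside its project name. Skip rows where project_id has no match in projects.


INNER JOIN keeps only tasks rows whose project_id matches an id in projects. Walk through each task:
  - task 1 (Implement): project_id=4 -> matches Delta
  - task 2 (Document): project_id=3 -> matches Atlas
  - task 3 (Audit): project_id=2 -> matches Titan
  - task 4 (Deploy): project_id=2 -> matches Titan
  - task 5 (Plan): project_id=NULL, no match -> dropped
  - task 6 (Migrate): project_id=2 -> matches Titan
So 1 of 6 rows is dropped.

SQL:
SELECT a.name, b.name AS project
FROM tasks a
INNER JOIN projects b ON a.project_id = b.id

Result:
name      | project
----------+--------
Implement | Delta  
Document  | Atlas  
Audit     | Titan  
Deploy    | Titan  
Migrate   | Titan  


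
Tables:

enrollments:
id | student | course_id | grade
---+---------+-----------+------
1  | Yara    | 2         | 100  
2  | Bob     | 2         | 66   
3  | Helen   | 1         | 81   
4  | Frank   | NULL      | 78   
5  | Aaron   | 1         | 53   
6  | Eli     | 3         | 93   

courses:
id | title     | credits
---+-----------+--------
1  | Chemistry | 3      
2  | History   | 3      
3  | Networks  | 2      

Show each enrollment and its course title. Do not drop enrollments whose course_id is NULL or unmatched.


LEFT JOIN keeps every row from enrollments (the left table); where course_id has no match in courses, the course columns become NULL. Walk through each enrollment:
  - enrollment 1 (Yara): course_id=2 -> matches History
  - enrollment 2 (Bob): course_id=2 -> matches History
  - enrollment 3 (Helen): course_id=1 -> matches Chemistry
  - enrollment 4 (Frank): course_id=NULL, no match -> kept with NULL
  - enrollment 5 (Aaron): course_id=1 -> matches Chemistry
  - enrollment 6 (Eli): course_id=3 -> matches Networks
All 6 rows appear; 1 has NULL course.

SQL:
SELECT a.student, b.title AS course
FROM enrollments a
LEFT JOIN courses b ON a.course_id = b.id

Result:
student | course   
--------+----------
Yara    | History  
Bob     | History  
Helen   | Chemistry
Frank   | NULL     
Aaron   | Chemistry
Eli     | Networks 


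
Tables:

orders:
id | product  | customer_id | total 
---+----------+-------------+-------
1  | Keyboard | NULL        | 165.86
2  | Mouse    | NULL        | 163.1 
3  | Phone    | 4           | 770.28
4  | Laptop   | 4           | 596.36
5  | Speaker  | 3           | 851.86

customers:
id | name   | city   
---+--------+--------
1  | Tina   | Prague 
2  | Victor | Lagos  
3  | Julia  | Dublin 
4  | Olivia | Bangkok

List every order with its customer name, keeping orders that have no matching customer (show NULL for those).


LEFT JOIN keeps every row from orders (the left table); where customer_id has no match in customers, the customer columns become NULL. Walk through each order:
  - order 1 (Keyboard): customer_id=NULL, no match -> kept with NULL
  - order 2 (Mouse): customer_id=NULL, no match -> kept with NULL
  - order 3 (Phone): customer_id=4 -> matches Olivia
  - order 4 (Laptop): customer_id=4 -> matches Olivia
  - order 5 (Speaker): customer_id=3 -> matches Julia
All 5 rows appear; 2 have NULL customer.

SQL:
SELECT a.product, b.name AS customer
FROM orders a
LEFT JOIN customers b ON a.customer_id = b.id

Result:
product  | customer
---------+---------
Keyboard | NULL    
Mouse    | NULL    
Phone    | Olivia  
Laptop   | Olivia  
Speaker  | Julia   


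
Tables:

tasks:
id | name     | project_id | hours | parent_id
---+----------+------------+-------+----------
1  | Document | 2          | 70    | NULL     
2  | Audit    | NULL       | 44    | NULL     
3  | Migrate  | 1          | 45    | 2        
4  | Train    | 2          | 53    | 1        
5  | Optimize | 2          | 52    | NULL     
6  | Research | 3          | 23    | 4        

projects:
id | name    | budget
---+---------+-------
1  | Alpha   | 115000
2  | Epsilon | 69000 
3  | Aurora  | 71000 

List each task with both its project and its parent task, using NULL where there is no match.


Two LEFT JOINs from the same base table tasks: one to projects via project_id, one to tasks itself via parent_id. Both are LEFT so every task is preserved.
Match against projects:
  - task 1 (Document): project_id=2 -> matches Epsilon
  - task 2 (Audit): project_id=NULL, no match -> kept with NULL
  - task 3 (Migrate): project_id=1 -> matches Alpha
  - task 4 (Train): project_id=2 -> matches Epsilon
  - task 5 (Optimize): project_id=2 -> matches Epsilon
  - task 6 (Research): project_id=3 -> matches Aurora
Match against tasks (self):
  - task 1 (Document): parent_id=NULL -> NULL
  - task 2 (Audit): parent_id=NULL -> NULL
  - task 3 (Migrate): parent_id=2 -> Audit
  - task 4 (Train): parent_id=1 -> Document
  - task 5 (Optimize): parent_id=NULL -> NULL
  - task 6 (Research): parent_id=4 -> Train

SQL:
SELECT a.name, b.name AS project, c.name AS parent
FROM tasks a
LEFT JOIN projects b ON a.project_id = b.id
LEFT JOIN tasks c ON a.parent_id = c.id

Result:
name     | project | parent  
---------+---------+---------
Document | Epsilon | NULL    
Audit    | NULL    | NULL    
Migrate  | Alpha   | Audit   
Train    | Epsilon | Document
Optimize | Epsilon | NULL    
Research | Aurora  | Train   


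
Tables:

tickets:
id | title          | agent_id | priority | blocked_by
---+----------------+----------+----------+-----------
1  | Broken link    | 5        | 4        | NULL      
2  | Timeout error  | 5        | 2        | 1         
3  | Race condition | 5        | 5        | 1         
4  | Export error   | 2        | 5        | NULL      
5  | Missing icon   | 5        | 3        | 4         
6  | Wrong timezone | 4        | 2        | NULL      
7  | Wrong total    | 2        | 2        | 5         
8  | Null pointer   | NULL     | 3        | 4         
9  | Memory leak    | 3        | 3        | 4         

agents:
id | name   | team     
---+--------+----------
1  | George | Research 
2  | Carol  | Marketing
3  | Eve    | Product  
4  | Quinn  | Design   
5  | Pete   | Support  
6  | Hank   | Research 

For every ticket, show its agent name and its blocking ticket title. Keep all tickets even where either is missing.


Two LEFT JOINs from the same base table tickets: one to agents via agent_id, one to tickets itself via blocked_by. Both are LEFT so every ticket is preserved.
Match against agents:
  - ticket 1 (Broken link): agent_id=5 -> matches Pete
  - ticket 2 (Timeout error): agent_id=5 -> matches Pete
  - ticket 3 (Race condition): agent_id=5 -> matches Pete
  - ticket 4 (Export error): agent_id=2 -> matches Carol
  - ticket 5 (Missing icon): agent_id=5 -> matches Pete
  - ticket 6 (Wrong timezone): agent_id=4 -> matches Quinn
  - ticket 7 (Wrong total): agent_id=2 -> matches Carol
  - ticket 8 (Null pointer): agent_id=NULL, no match -> kept with NULL
  - ticket 9 (Memory leak): agent_id=3 -> matches Eve
Match against tickets (self):
  - ticket 1 (Broken link): blocked_by=NULL -> NULL
  - ticket 2 (Timeout error): blocked_by=1 -> Broken link
  - ticket 3 (Race condition): blocked_by=1 -> Broken link
  - ticket 4 (Export error): blocked_by=NULL -> NULL
  - ticket 5 (Missing icon): blocked_by=4 -> Export error
  - ticket 6 (Wrong timezone): blocked_by=NULL -> NULL
  - ticket 7 (Wrong total): blocked_by=5 -> Missing icon
  - ticket 8 (Null pointer): blocked_by=4 -> Export error
  - ticket 9 (Memory leak): blocked_by=4 -> Export error

SQL:
SELECT a.title, b.name AS agent, c.title AS blocked_by
FROM tickets a
LEFT JOIN agents b ON a.agent_id = b.id
LEFT JOIN tickets c ON a.blocked_by = c.id

Result:
title          | agent | blocked_by  
---------------+-------+-------------
Broken link    | Pete  | NULL        
Timeout error  | Pete  | Broken link 
Race condition | Pete  | Broken link 
Export error   | Carol | NULL        
Missing icon   | Pete  | Export error
Wrong timezone | Quinn | NULL        
Wrong total    | Carol | Missing icon
Null pointer   | NULL  | Export error
Memory leak    | Eve   | Export error


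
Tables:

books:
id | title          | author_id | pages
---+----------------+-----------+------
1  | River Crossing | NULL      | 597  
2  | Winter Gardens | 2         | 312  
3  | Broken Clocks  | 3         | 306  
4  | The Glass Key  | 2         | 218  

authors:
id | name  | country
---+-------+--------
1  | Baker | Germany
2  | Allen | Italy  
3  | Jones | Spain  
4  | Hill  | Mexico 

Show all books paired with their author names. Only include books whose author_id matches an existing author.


INNER JOIN keeps only books rows whose author_id matches an id in authors. Walk through each book:
  - book 1 (River Crossing): author_id=NULL, no match -> dropped
  - book 2 (Winter Gardens): author_id=2 -> matches Allen
  - book 3 (Broken Clocks): author_id=3 -> matches Jones
  - book 4 (The Glass Key): author_id=2 -> matches Allen
So 1 of 4 rows is dropped.

SQL:
SELECT a.title, b.name AS author
FROM books a
INNER JOIN authors b ON a.author_id = b.id

Result:
title          | author
---------------+-------
Winter Gardens | Allen 
Broken Clocks  | Jones 
The Glass Key  | Allen 


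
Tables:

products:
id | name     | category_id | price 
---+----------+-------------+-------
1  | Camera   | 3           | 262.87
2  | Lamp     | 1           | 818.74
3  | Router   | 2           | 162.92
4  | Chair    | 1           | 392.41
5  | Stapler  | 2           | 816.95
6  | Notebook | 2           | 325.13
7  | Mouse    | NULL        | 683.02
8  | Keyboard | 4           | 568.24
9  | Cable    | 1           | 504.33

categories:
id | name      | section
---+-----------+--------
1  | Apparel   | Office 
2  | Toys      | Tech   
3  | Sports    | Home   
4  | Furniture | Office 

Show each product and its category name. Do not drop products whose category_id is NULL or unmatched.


LEFT JOIN keeps every row from products (the left table); where category_id has no match in categories, the category columns become NULL. Walk through each product:
  - product 1 (Camera): category_id=3 -> matches Sports
  - product 2 (Lamp): category_id=1 -> matches Apparel
  - product 3 (Router): category_id=2 -> matches Toys
  - product 4 (Chair): category_id=1 -> matches Apparel
  - product 5 (Stapler): category_id=2 -> matches Toys
  - product 6 (Notebook): category_id=2 -> matches Toys
  - product 7 (Mouse): category_id=NULL, no match -> kept with NULL
  - product 8 (Keyboard): category_id=4 -> matches Furniture
  - product 9 (Cable): category_id=1 -> matches Apparel
All 9 rows appear; 1 has NULL category.

SQL:
SELECT a.name, b.name AS category
FROM products a
LEFT JOIN categories b ON a.category_id = b.id

Result:
name     | category 
---------+----------
Camera   | Sports   
Lamp     | Apparel  
Router   | Toys     
Chair    | Apparel  
Stapler  | Toys     
Notebook | Toys     
Mouse    | NULL     
Keyboard | Furniture
Cable    | Apparel  


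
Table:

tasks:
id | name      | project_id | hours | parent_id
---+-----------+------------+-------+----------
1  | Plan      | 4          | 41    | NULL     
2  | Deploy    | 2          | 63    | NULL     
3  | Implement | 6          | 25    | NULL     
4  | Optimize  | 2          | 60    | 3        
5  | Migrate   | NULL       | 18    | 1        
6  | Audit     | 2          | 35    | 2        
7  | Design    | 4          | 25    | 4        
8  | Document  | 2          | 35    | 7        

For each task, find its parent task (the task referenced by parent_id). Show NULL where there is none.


This is a self-join: tasks is joined to a second copy of itself, matching each row's parent_id to another row's id. Use LEFT JOIN so rows with parent_id=NULL are kept.
  - task 1 (Plan): parent_id=NULL -> NULL
  - task 2 (Deploy): parent_id=NULL -> NULL
  - task 3 (Implement): parent_id=NULL -> NULL
  - task 4 (Optimize): parent_id=3 -> Implement
  - task 5 (Migrate): parent_id=1 -> Plan
  - task 6 (Audit): parent_id=2 -> Deploy
  - task 7 (Design): parent_id=4 -> Optimize
  - task 8 (Document): parent_id=7 -> Design

SQL:
SELECT a.name AS item, b.name AS parent
FROM tasks a
LEFT JOIN tasks b ON a.parent_id = b.id

Result:
item      | parent   
----------+----------
Plan      | NULL     
Deploy    | NULL     
Implement | NULL     
Optimize  | Implement
Migrate   | Plan     
Audit     | Deploy   
Design    | Optimize 
Document  | Design   


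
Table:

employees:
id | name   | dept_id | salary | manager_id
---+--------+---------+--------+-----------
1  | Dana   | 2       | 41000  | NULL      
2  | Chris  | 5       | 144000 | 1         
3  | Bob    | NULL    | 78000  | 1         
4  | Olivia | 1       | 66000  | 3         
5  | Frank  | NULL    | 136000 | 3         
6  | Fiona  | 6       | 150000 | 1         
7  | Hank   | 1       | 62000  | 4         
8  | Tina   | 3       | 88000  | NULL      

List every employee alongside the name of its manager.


This is a self-join: employees is joined to a second copy of itself, matching each row's manager_id to another row's id. Use LEFT JOIN so rows with manager_id=NULL are kept.
  - employee 1 (Dana): manager_id=NULL -> NULL
  - employee 2 (Chris): manager_id=1 -> Dana
  - employee 3 (Bob): manager_id=1 -> Dana
  - employee 4 (Olivia): manager_id=3 -> Bob
  - employee 5 (Frank): manager_id=3 -> Bob
  - employee 6 (Fiona): manager_id=1 -> Dana
  - employee 7 (Hank): manager_id=4 -> Olivia
  - employee 8 (Tina): manager_id=NULL -> NULL

SQL:
SELECT a.name AS item, b.name AS manager
FROM employees a
LEFT JOIN employees b ON a.manager_id = b.id

Result:
item   | manager
-------+--------
Dana   | NULL   
Chris  | Dana   
Bob    | Dana   
Olivia | Bob    
Frank  | Bob    
Fiona  | Dana   
Hank   | Olivia 
Tina   | NULL   


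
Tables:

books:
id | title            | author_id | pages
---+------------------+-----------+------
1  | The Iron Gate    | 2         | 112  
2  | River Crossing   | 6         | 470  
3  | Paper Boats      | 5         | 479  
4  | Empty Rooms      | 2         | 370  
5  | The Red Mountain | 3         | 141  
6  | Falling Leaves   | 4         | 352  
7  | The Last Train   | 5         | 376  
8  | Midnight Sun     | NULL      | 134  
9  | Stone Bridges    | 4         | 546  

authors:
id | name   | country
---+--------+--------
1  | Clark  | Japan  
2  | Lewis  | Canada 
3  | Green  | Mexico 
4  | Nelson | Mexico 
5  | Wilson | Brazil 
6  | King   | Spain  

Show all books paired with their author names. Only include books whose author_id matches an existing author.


INNER JOIN keeps only books rows whose author_id matches an id in authors. Walk through each book:
  - book 1 (The Iron Gate): author_id=2 -> matches Lewis
  - book 2 (River Crossing): author_id=6 -> matches King
  - book 3 (Paper Boats): author_id=5 -> matches Wilson
  - book 4 (Empty Rooms): author_id=2 -> matches Lewis
  - book 5 (The Red Mountain): author_id=3 -> matches Green
  - book 6 (Falling Leaves): author_id=4 -> matches Nelson
  - book 7 (The Last Train): author_id=5 -> matches Wilson
  - book 8 (Midnight Sun): author_id=NULL, no match -> dropped
  - book 9 (Stone Bridges): author_id=4 -> matches Nelson
So 1 of 9 rows is dropped.

SQL:
SELECT a.title, b.name AS author
FROM books a
INNER JOIN authors b ON a.author_id = b.id

Result:
title            | author
-----------------+-------
The Iron Gate    | Lewis 
River Crossing   | King  
Paper Boats      | Wilson
Empty Rooms      | Lewis 
The Red Mountain | Green 
Falling Leaves   | Nelson
The Last Train   | Wilson
Stone Bridges    | Nelson


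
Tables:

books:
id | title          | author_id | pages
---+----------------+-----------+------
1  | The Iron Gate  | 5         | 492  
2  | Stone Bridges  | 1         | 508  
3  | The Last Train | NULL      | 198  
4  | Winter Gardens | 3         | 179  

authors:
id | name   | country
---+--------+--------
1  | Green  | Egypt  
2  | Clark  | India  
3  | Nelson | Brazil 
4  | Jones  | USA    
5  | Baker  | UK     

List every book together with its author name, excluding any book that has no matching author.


INNER JOIN keeps only books rows whose author_id matches an id in authors. Walk through each book:
  - book 1 (The Iron Gate): author_id=5 -> matches Baker
  - book 2 (Stone Bridges): author_id=1 -> matches Green
  - book 3 (The Last Train): author_id=NULL, no match -> dropped
  - book 4 (Winter Gardens): author_id=3 -> matches Nelson
So 1 of 4 rows is dropped.

SQL:
SELECT a.title, b.name AS author
FROM books a
INNER JOIN authors b ON a.author_id = b.id

Result:
title          | author
---------------+-------
The Iron Gate  | Baker 
Stone Bridges  | Green 
Winter Gardens | Nelson


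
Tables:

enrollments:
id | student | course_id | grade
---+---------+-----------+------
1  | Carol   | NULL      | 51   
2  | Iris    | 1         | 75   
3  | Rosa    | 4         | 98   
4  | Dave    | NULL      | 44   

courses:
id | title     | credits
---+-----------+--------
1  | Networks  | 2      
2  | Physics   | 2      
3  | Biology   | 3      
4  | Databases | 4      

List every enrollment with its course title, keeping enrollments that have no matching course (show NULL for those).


LEFT JOIN keeps every row from enrollments (the left table); where course_id has no match in courses, the course columns become NULL. Walk through each enrollment:
  - enrollment 1 (Carol): course_id=NULL, no match -> kept with NULL
  - enrollment 2 (Iris): course_id=1 -> matches Networks
  - enrollment 3 (Rosa): course_id=4 -> matches Databases
  - enrollment 4 (Dave): course_id=NULL, no match -> kept with NULL
All 4 rows appear; 2 have NULL course.

SQL:
SELECT a.student, b.title AS course
FROM enrollments a
LEFT JOIN courses b ON a.course_id = b.id

Result:
student | course   
--------+----------
Carol   | NULL     
Iris    | Networks 
Rosa    | Databases
Dave    | NULL     


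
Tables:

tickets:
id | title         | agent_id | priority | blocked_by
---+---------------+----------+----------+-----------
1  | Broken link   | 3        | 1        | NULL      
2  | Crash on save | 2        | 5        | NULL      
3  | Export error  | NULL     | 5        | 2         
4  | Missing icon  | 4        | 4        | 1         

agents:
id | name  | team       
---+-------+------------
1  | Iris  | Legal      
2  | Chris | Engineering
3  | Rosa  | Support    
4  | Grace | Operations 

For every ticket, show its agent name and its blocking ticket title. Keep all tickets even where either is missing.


Two LEFT JOINs from the same base table tickets: one to agents via agent_id, one to tickets itself via blocked_by. Both are LEFT so every ticket is preserved.
Match against agents:
  - ticket 1 (Broken link): agent_id=3 -> matches Rosa
  - ticket 2 (Crash on save): agent_id=2 -> matches Chris
  - ticket 3 (Export error): agent_id=NULL, no match -> kept with NULL
  - ticket 4 (Missing icon): agent_id=4 -> matches Grace
Match against tickets (self):
  - ticket 1 (Broken link): blocked_by=NULL -> NULL
  - ticket 2 (Crash on save): blocked_by=NULL -> NULL
  - ticket 3 (Export error): blocked_by=2 -> Crash on save
  - ticket 4 (Missing icon): blocked_by=1 -> Broken link

SQL:
SELECT a.title, b.name AS agent, c.title AS blocked_by
FROM tickets a
LEFT JOIN agents b ON a.agent_id = b.id
LEFT JOIN tickets c ON a.blocked_by = c.id

Result:
title         | agent | blocked_by   
--------------+-------+--------------
Broken link   | Rosa  | NULL         
Crash on save | Chris | NULL         
Export error  | NULL  | Crash on save
Missing icon  | Grace | Broken link  


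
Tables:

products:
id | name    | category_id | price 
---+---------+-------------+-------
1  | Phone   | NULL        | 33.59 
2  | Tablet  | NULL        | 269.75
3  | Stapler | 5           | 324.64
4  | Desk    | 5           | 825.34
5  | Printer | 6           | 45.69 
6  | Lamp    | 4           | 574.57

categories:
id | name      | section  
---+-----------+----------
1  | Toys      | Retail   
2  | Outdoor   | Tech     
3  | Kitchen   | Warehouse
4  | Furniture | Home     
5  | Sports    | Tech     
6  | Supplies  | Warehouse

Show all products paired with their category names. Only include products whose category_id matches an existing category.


INNER JOIN keeps only products rows whose category_id matches an id in categories. Walk through each product:
  - product 1 (Phone): category_id=NULL, no match -> dropped
  - product 2 (Tablet): category_id=NULL, no match -> dropped
  - product 3 (Stapler): category_id=5 -> matches Sports
  - product 4 (Desk): category_id=5 -> matches Sports
  - product 5 (Printer): category_id=6 -> matches Supplies
  - product 6 (Lamp): category_id=4 -> matches Furniture
So 2 of 6 rows are dropped.

SQL:
SELECT a.name, b.name AS category
FROM products a
INNER JOIN categories b ON a.category_id = b.id

Result:
name    | category 
--------+----------
Stapler | Sports   
Desk    | Sports   
Printer | Supplies 
Lamp    | Furniture
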